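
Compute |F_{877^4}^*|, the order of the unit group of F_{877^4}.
|F_{877^4}^*| = 591559418640

F_{877^4} has 877^4 = 591559418641 elements; its multiplicative group consists of all nonzero elements, so |F_{877^4}^*| = 591559418641 - 1 = 591559418640. (It is cyclic since any finite subgroup of the multiplicative group of a field is cyclic.)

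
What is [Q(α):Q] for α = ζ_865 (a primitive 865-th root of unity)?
[Q(α):Q] = 688

The minimal polynomial of ζ_865 over Q is the 865-th cyclotomic polynomial Φ_865(x), which is irreducible over Q and has degree φ(865) = 688. Hence [Q(α):Q] = φ(865) = 688.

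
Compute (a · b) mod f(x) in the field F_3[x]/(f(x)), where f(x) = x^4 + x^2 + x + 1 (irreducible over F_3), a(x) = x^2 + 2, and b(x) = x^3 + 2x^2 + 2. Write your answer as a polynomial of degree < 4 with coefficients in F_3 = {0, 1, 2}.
a · b ≡ x^3 + 2 (mod f(x))

Multiply in F_3[x]: a(x)·b(x) = (x^2 + 2)·(x^3 + 2x^2 + 2) = x^5 + 2x^4 + 2x^3 + 1. This has degree ≥ 4, so divide by f(x) over F_3: x^5 + 2x^4 + 2x^3 + 1 = (x + 2)·(x^4 + x^2 + x + 1) + (x^3 + 2). Hence a·b ≡ x^3 + 2 (mod f). (F_3[x]/(f) is a field with 3^4 = 81 elements since f is irreducible of degree 4.)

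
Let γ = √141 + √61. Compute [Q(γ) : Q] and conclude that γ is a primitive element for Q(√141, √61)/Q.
[Q(γ) : Q] = 4 (equivalently, Q(γ) = Q(√141, √61))

Obviously Q(γ) ⊆ Q(√141, √61), and [Q(√141, √61):Q] = 4 (since 141, 61 are distinct squarefree integers > 1 with 8601 not a perfect square). To show equality we compute the minimal polynomial of γ. From γ = √141 + √61: γ^2 = 141 + 2√(8601) + 61 = 202 + 2√(8601), so γ^2 - 202 = 2√(8601); squaring, (γ^2 - 202)^2 = 4·8601, i.e. γ^4 - 404γ^2 + 40804 - 34404 = 0, i.e. γ^4 - 404γ^2 + 6400 = 0. So γ is a root of x^4 - 404x^2 + 6400. This polynomial is irreducible over Q: it has no rational root (each ±√141 ± √61 is irrational), and any factorization into two quadratics over Q would force √(8601) ∈ Q (pairing opposite roots) or √141, √61 ∈ Q (other pairings), all impossible. Hence [Q(γ):Q] = 4 = [Q(√141, √61):Q], so Q(γ) = Q(√141, √61).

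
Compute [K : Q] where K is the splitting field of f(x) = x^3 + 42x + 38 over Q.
[K : Q] = 6

By the rational root test, any rational root of the monic integer polynomial f(x) = x^3 + 42x + 38 must be an integer dividing the constant term 38, i.e. one of ±{1, 2, 19, 38}. Evaluating: f(1) = 81, f(-1) = -5, f(2) = 130, f(-2) = -54, f(19) = 7695, f(-19) = -7619, f(38) = 56506, f(-38) = -56430; none is 0, so f has no rational root and is therefore irreducible over Q (a cubic with no linear factor over a field is irreducible). For an irreducible cubic, the Galois group is A_3 or S_3 according as the discriminant disc(f) = -4a^3 - 27b^2 = -4·(42)^3 - 27·(38)^2 = -335340 is or is not a square in Q. Here disc(f) = -335340 is not a perfect square in Q, so the Galois group of f over Q is not contained in A_3 and must be all of S_3. The splitting field has degree |S_3| = 6 over Q, so [K : Q] = 6.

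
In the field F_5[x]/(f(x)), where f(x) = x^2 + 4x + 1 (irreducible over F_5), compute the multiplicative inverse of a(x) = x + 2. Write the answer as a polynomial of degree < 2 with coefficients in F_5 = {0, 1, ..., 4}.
a(x)^(-1) ≡ 2x + 4 (mod f(x))

Since f is irreducible over F_5, F_5[x]/(f) is a field and a(x) ≠ 0 has an inverse. Apply the extended Euclidean algorithm to f(x) and a(x) in F_5[x]: f(x) = (x + 2)·a(x) + (2). The last nonzero remainder is the constant 2 = gcd(f, a) in F_5. Back-substituting through the division chain expresses 2 = s(x)·a(x) + t(x)·f(x) with s(x) ≡ 4x + 3 (mod f), so (4x + 3)·a(x) ≡ 2 (mod f). Multiplying by 2^(-1) ≡ 3 in F_5 gives a(x)^(-1) ≡ 3·(4x + 3) ≡ 2x + 4 (mod f). Check: (x + 2)·(2x + 4) = 2x^2 + 3x + 3 ≡ 1 (mod x^2 + 4x + 1).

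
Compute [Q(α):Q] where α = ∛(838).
[Q(α):Q] = 3

The minimal polynomial of α is x^3 - 838, irreducible over Q since 838 is not a perfect cube (so x^3 - 838 has no rational root). Hence [Q(α):Q] = deg(m_α) = 3.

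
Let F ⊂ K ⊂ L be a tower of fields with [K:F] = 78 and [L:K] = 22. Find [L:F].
[L:F] = 1716

The tower law says that for any tower of field extensions F ⊂ K ⊂ L with finite degrees, [L:F] = [L:K] · [K:F]. Here this gives [L:F] = 22 · 78 = 1716.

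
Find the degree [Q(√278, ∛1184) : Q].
[Q(√278, ∛1184) : Q] = 6

Let L = Q(√278, ∛1184). Since Q(√278) ⊂ L and [Q(√278):Q] = 2, the tower law gives 2 | [L:Q]. Likewise Q(∛1184) ⊂ L with [Q(∛1184):Q] = 3 (because 1184 is not a perfect cube), so 3 | [L:Q]. As gcd(2,3) = 1, [L:Q] is divisible by 6. Conversely L is generated over Q by √278 and ∛1184, so [L:Q] ≤ 2·3 = 6. Therefore [Q(√278, ∛1184) : Q] = 6.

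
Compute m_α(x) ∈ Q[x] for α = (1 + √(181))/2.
m_α(x) = x^2 - x - 45

From 2α - 1 = √(181), squaring gives (2α - 1)^2 = 181, i.e. 4α^2 - 4α + 1 = 181, so α^2 - α + (1 - 181)/4 = 0. Since 181 ≡ 1 (mod 4), (1 - 181)/4 = -45 ∈ Z. The polynomial x^2 - x - 45 has discriminant 1 - 4·(-45) = 181, which is not a perfect square in Q (d = 181 is squarefree and ≠ 1), so x^2 - x - 45 is irreducible over Q. It is the minimal polynomial of α.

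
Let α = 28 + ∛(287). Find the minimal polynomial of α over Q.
m_α(x) = x^3 - 84x^2 + 2352x - 22239

Set β = α - 28 = ∛(287), so β^3 = 287. Then (α - 28)^3 - 287 = 0, i.e. α is a root of g(x) = (x - 28)^3 - 287 = x^3 - 84x^2 + 2352x - 22239. Since g(x) = h(x - 28) where h(x) = x^3 - 287, and h is irreducible over Q (because 287 is not a perfect cube, so h has no rational root, and a monic cubic with no rational root is irreducible), g is also irreducible (irreducibility is preserved under the substitution x → x - 28). Hence m_α(x) = x^3 - 84x^2 + 2352x - 22239.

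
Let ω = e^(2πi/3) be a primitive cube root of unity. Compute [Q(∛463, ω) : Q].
[Q(∛463, ω) : Q] = 6

[Q(∛463):Q] = 3 (min poly x^3 - 463, irreducible since 463 is not a perfect cube). [Q(ω):Q] = 2 (min poly x^2 + x + 1). Since Q(∛463) ⊂ R and ω ∉ R, we have ω ∉ Q(∛463), so x^2 + x + 1 remains irreducible over Q(∛463) and [Q(∛463, ω) : Q(∛463)] = 2. By the tower law, [Q(∛463, ω) : Q] = 3 · 2 = 6. (In fact Q(∛463, ω) is the splitting field of x^3 - 463 over Q.)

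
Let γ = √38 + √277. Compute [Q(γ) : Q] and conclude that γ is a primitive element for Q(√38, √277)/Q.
[Q(γ) : Q] = 4 (equivalently, Q(γ) = Q(√38, √277))

Obviously Q(γ) ⊆ Q(√38, √277), and [Q(√38, √277):Q] = 4 (since 38, 277 are distinct squarefree integers > 1 with 10526 not a perfect square). To show equality we compute the minimal polynomial of γ. From γ = √38 + √277: γ^2 = 38 + 2√(10526) + 277 = 315 + 2√(10526), so γ^2 - 315 = 2√(10526); squaring, (γ^2 - 315)^2 = 4·10526, i.e. γ^4 - 630γ^2 + 99225 - 42104 = 0, i.e. γ^4 - 630γ^2 + 57121 = 0. So γ is a root of x^4 - 630x^2 + 57121. This polynomial is irreducible over Q: it has no rational root (each ±√38 ± √277 is irrational), and any factorization into two quadratics over Q would force √(10526) ∈ Q (pairing opposite roots) or √38, √277 ∈ Q (other pairings), all impossible. Hence [Q(γ):Q] = 4 = [Q(√38, √277):Q], so Q(γ) = Q(√38, √277).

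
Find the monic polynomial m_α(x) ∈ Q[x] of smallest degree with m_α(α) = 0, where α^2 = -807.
m_α(x) = x^2 + 807

α satisfies α^2 + 807 = 0, so x^2 + 807 annihilates α. Since d = -807 is squarefree and ≠ 1, it is not a perfect square in Q, so x^2 + 807 has no rational root and is therefore irreducible over Q (a degree-2 polynomial over a field is irreducible iff it has no root). Hence m_α(x) = x^2 + 807.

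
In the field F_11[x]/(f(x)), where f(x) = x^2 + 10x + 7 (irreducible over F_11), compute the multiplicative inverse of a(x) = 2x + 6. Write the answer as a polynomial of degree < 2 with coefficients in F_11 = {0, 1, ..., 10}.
a(x)^(-1) ≡ 2x + 3 (mod f(x))

Since f is irreducible over F_11, F_11[x]/(f) is a field and a(x) ≠ 0 has an inverse. Apply the extended Euclidean algorithm to f(x) and a(x) in F_11[x]: f(x) = (6x + 9)·a(x) + (8). The last nonzero remainder is the constant 8 = gcd(f, a) in F_11. Back-substituting through the division chain expresses 8 = s(x)·a(x) + t(x)·f(x) with s(x) ≡ 5x + 2 (mod f), so (5x + 2)·a(x) ≡ 8 (mod f). Multiplying by 8^(-1) ≡ 7 in F_11 gives a(x)^(-1) ≡ 7·(5x + 2) ≡ 2x + 3 (mod f). Check: (2x + 6)·(2x + 3) = 4x^2 + 7x + 7 ≡ 1 (mod x^2 + 10x + 7).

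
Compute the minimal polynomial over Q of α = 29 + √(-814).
m_α(x) = x^2 - 58x + 1655

From α - 29 = √(-814), squaring gives (α - 29)^2 = -814, i.e. α^2 - 58α + 841 = -814, so α^2 - 58α + 1655 = 0. The discriminant of x^2 - 58x + 1655 is (-58)^2 - 4·(1655) = 3364 - 6620 = -3256, and 4·(-814) is not a perfect square in Q since -814 is squarefree and ≠ 1. Hence x^2 - 58x + 1655 is irreducible over Q and is the minimal polynomial of α.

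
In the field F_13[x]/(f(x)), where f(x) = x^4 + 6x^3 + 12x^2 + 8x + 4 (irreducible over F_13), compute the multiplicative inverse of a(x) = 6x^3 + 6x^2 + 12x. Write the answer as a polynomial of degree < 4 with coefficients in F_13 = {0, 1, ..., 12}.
a(x)^(-1) ≡ 9x^3 + 3x^2 + 11x + 9 (mod f(x))

Since f is irreducible over F_13, F_13[x]/(f) is a field and a(x) ≠ 0 has an inverse. Apply the extended Euclidean algorithm to f(x) and a(x) in F_13[x]: f(x) = (11x + 3)·a(x) + (5x^2 + 11x + 4);  a(x) = (9x + 10)·(5x^2 + 11x + 4) + (9x + 12);  (5x^2 + 11x + 4) = (2x)·(9x + 12) + (4). The last nonzero remainder is the constant 4 = gcd(f, a) in F_13. Back-substituting through the division chain expresses 4 = s(x)·a(x) + t(x)·f(x) with s(x) ≡ 10x^3 + 12x^2 + 5x + 10 (mod f), so (10x^3 + 12x^2 + 5x + 10)·a(x) ≡ 4 (mod f). Multiplying by 4^(-1) ≡ 10 in F_13 gives a(x)^(-1) ≡ 10·(10x^3 + 12x^2 + 5x + 10) ≡ 9x^3 + 3x^2 + 11x + 9 (mod f). Check: (6x^3 + 6x^2 + 12x)·(9x^3 + 3x^2 + 11x + 9) = 2x^6 + 7x^5 + 10x^4 + 4x^2 + 4x ≡ 1 (mod x^4 + 6x^3 + 12x^2 + 8x + 4).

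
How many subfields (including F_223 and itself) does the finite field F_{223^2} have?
F_{223^2} has 2 subfields

The subfields of F_{p^n} are exactly the fields F_{p^d} for d | n (each is the fixed field of the unique index-d subgroup of Gal(F_{p^n}/F_p) ≅ Z/nZ). The divisors of n = 2 are {1, 2}, giving 2 subfields: F_{223^1}, F_{223^2}.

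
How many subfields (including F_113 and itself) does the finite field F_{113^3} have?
F_{113^3} has 2 subfields

The subfields of F_{p^n} are exactly the fields F_{p^d} for d | n (each is the fixed field of the unique index-d subgroup of Gal(F_{p^n}/F_p) ≅ Z/nZ). The divisors of n = 3 are {1, 3}, giving 2 subfields: F_{113^1}, F_{113^3}.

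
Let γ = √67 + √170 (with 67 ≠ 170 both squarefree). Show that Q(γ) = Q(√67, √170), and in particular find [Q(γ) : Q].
[Q(γ) : Q] = 4 (equivalently, Q(γ) = Q(√67, √170))

Obviously Q(γ) ⊆ Q(√67, √170), and [Q(√67, √170):Q] = 4 (since 67, 170 are distinct squarefree integers > 1 with 11390 not a perfect square). To show equality we compute the minimal polynomial of γ. From γ = √67 + √170: γ^2 = 67 + 2√(11390) + 170 = 237 + 2√(11390), so γ^2 - 237 = 2√(11390); squaring, (γ^2 - 237)^2 = 4·11390, i.e. γ^4 - 474γ^2 + 56169 - 45560 = 0, i.e. γ^4 - 474γ^2 + 10609 = 0. So γ is a root of x^4 - 474x^2 + 10609. This polynomial is irreducible over Q: it has no rational root (each ±√67 ± √170 is irrational), and any factorization into two quadratics over Q would force √(11390) ∈ Q (pairing opposite roots) or √67, √170 ∈ Q (other pairings), all impossible. Hence [Q(γ):Q] = 4 = [Q(√67, √170):Q], so Q(γ) = Q(√67, √170).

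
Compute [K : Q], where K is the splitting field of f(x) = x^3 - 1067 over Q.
[K : Q] = 6

The roots of x^3 - 1067 are ∛1067, ω∛1067, ω^2∛1067 where ω = e^(2πi/3) is a primitive cube root of unity, so K = Q(∛1067, ω). Now [Q(∛1067):Q] = 3 (since 1067 is not a perfect cube, x^3 - 1067 is irreducible) and [Q(ω):Q] = 2. Both 2 and 3 divide [K:Q], and [K:Q] ≤ 3·2 = 6, so [K:Q] = 6. (Equivalently: Q(∛1067) ⊂ R but ω ∉ R, so [K : Q(∛1067)] = 2.)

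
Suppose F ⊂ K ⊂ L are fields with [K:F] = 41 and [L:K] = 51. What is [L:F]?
[L:F] = 2091

The tower law says that for any tower of field extensions F ⊂ K ⊂ L with finite degrees, [L:F] = [L:K] · [K:F]. Here this gives [L:F] = 51 · 41 = 2091.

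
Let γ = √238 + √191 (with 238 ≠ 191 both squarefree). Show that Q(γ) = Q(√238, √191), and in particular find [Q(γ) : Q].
[Q(γ) : Q] = 4 (equivalently, Q(γ) = Q(√238, √191))

Obviously Q(γ) ⊆ Q(√238, √191), and [Q(√238, √191):Q] = 4 (since 238, 191 are distinct squarefree integers > 1 with 45458 not a perfect square). To show equality we compute the minimal polynomial of γ. From γ = √238 + √191: γ^2 = 238 + 2√(45458) + 191 = 429 + 2√(45458), so γ^2 - 429 = 2√(45458); squaring, (γ^2 - 429)^2 = 4·45458, i.e. γ^4 - 858γ^2 + 184041 - 181832 = 0, i.e. γ^4 - 858γ^2 + 2209 = 0. So γ is a root of x^4 - 858x^2 + 2209. This polynomial is irreducible over Q: it has no rational root (each ±√238 ± √191 is irrational), and any factorization into two quadratics over Q would force √(45458) ∈ Q (pairing opposite roots) or √238, √191 ∈ Q (other pairings), all impossible. Hence [Q(γ):Q] = 4 = [Q(√238, √191):Q], so Q(γ) = Q(√238, √191).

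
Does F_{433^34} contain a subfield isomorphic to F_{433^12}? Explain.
No: F_{433^12} is not a subfield of F_{433^34}

F_{p^m} embeds in F_{p^n} iff m | n. Here 12 ∤ 34 (since 34 = 2·12 + 10 with remainder 10 ≠ 0), so F_{433^12} is not a subfield of F_{433^34}. Equivalently: if it were, the tower law would give 12 = [F_{433^12}:F_433] dividing [F_{433^34}:F_433] = 34, contradiction.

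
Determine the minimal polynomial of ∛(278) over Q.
m_α(x) = x^3 - 278

α satisfies α^3 = 278, so x^3 - 278 annihilates α. By the rational root test, a rational root p/q (in lowest terms) of x^3 - 278 would satisfy p^3 = 278 q^3, forcing q = 1 and p^3 = 278; but 278 is not a perfect cube, contradiction. A monic cubic over Q with no rational root is irreducible (any nontrivial factorization would include a linear factor). Hence x^3 - 278 is the minimal polynomial of α, and in particular [Q(α):Q] = 3.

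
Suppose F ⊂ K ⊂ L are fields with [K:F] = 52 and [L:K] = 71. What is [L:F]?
[L:F] = 3692

The tower law says that for any tower of field extensions F ⊂ K ⊂ L with finite degrees, [L:F] = [L:K] · [K:F]. Here this gives [L:F] = 71 · 52 = 3692.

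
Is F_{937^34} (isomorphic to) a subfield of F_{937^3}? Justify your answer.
No: F_{937^34} is not a subfield of F_{937^3}

F_{p^m} embeds in F_{p^n} iff m | n. Here 34 ∤ 3 (since 3 = 0·34 + 3 with remainder 3 ≠ 0), so F_{937^34} is not a subfield of F_{937^3}. Equivalently: if it were, the tower law would give 34 = [F_{937^34}:F_937] dividing [F_{937^3}:F_937] = 3, contradiction.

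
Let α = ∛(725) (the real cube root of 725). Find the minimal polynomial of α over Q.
m_α(x) = x^3 - 725

α satisfies α^3 = 725, so x^3 - 725 annihilates α. By the rational root test, a rational root p/q (in lowest terms) of x^3 - 725 would satisfy p^3 = 725 q^3, forcing q = 1 and p^3 = 725; but 725 is not a perfect cube, contradiction. A monic cubic over Q with no rational root is irreducible (any nontrivial factorization would include a linear factor). Hence x^3 - 725 is the minimal polynomial of α, and in particular [Q(α):Q] = 3.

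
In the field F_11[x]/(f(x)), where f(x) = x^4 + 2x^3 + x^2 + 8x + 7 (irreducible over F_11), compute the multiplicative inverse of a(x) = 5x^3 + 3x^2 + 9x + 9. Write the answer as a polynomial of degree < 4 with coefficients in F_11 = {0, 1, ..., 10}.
a(x)^(-1) ≡ 9x^3 + 5x^2 + 9x + 8 (mod f(x))

Since f is irreducible over F_11, F_11[x]/(f) is a field and a(x) ≠ 0 has an inverse. Apply the extended Euclidean algorithm to f(x) and a(x) in F_11[x]: f(x) = (9x + 6)·a(x) + (x^2 + 5x + 8);  a(x) = (5x)·(x^2 + 5x + 8) + (2x + 9);  (x^2 + 5x + 8) = (6x + 3)·(2x + 9) + (3). The last nonzero remainder is the constant 3 = gcd(f, a) in F_11. Back-substituting through the division chain expresses 3 = s(x)·a(x) + t(x)·f(x) with s(x) ≡ 5x^3 + 4x^2 + 5x + 2 (mod f), so (5x^3 + 4x^2 + 5x + 2)·a(x) ≡ 3 (mod f). Multiplying by 3^(-1) ≡ 4 in F_11 gives a(x)^(-1) ≡ 4·(5x^3 + 4x^2 + 5x + 2) ≡ 9x^3 + 5x^2 + 9x + 8 (mod f). Check: (5x^3 + 3x^2 + 9x + 9)·(9x^3 + 5x^2 + 9x + 8) = x^6 + 8x^5 + 9x^4 + 6x^3 + 7x^2 + 10x + 6 ≡ 1 (mod x^4 + 2x^3 + x^2 + 8x + 7).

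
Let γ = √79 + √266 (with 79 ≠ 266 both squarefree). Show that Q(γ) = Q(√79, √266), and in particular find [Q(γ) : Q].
[Q(γ) : Q] = 4 (equivalently, Q(γ) = Q(√79, √266))

Obviously Q(γ) ⊆ Q(√79, √266), and [Q(√79, √266):Q] = 4 (since 79, 266 are distinct squarefree integers > 1 with 21014 not a perfect square). To show equality we compute the minimal polynomial of γ. From γ = √79 + √266: γ^2 = 79 + 2√(21014) + 266 = 345 + 2√(21014), so γ^2 - 345 = 2√(21014); squaring, (γ^2 - 345)^2 = 4·21014, i.e. γ^4 - 690γ^2 + 119025 - 84056 = 0, i.e. γ^4 - 690γ^2 + 34969 = 0. So γ is a root of x^4 - 690x^2 + 34969. This polynomial is irreducible over Q: it has no rational root (each ±√79 ± √266 is irrational), and any factorization into two quadratics over Q would force √(21014) ∈ Q (pairing opposite roots) or √79, √266 ∈ Q (other pairings), all impossible. Hence [Q(γ):Q] = 4 = [Q(√79, √266):Q], so Q(γ) = Q(√79, √266).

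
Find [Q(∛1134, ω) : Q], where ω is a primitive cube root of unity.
[Q(∛1134, ω) : Q] = 6

[Q(∛1134):Q] = 3 (min poly x^3 - 1134, irreducible since 1134 is not a perfect cube). [Q(ω):Q] = 2 (min poly x^2 + x + 1). Since Q(∛1134) ⊂ R and ω ∉ R, we have ω ∉ Q(∛1134), so x^2 + x + 1 remains irreducible over Q(∛1134) and [Q(∛1134, ω) : Q(∛1134)] = 2. By the tower law, [Q(∛1134, ω) : Q] = 3 · 2 = 6. (In fact Q(∛1134, ω) is the splitting field of x^3 - 1134 over Q.)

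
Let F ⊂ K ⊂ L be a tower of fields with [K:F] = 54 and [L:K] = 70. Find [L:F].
[L:F] = 3780

The tower law says that for any tower of field extensions F ⊂ K ⊂ L with finite degrees, [L:F] = [L:K] · [K:F]. Here this gives [L:F] = 70 · 54 = 3780.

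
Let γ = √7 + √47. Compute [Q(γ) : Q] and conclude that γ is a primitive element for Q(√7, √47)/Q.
[Q(γ) : Q] = 4 (equivalently, Q(γ) = Q(√7, √47))

Obviously Q(γ) ⊆ Q(√7, √47), and [Q(√7, √47):Q] = 4 (since 7, 47 are distinct squarefree integers > 1 with 329 not a perfect square). To show equality we compute the minimal polynomial of γ. From γ = √7 + √47: γ^2 = 7 + 2√(329) + 47 = 54 + 2√(329), so γ^2 - 54 = 2√(329); squaring, (γ^2 - 54)^2 = 4·329, i.e. γ^4 - 108γ^2 + 2916 - 1316 = 0, i.e. γ^4 - 108γ^2 + 1600 = 0. So γ is a root of x^4 - 108x^2 + 1600. This polynomial is irreducible over Q: it has no rational root (each ±√7 ± √47 is irrational), and any factorization into two quadratics over Q would force √(329) ∈ Q (pairing opposite roots) or √7, √47 ∈ Q (other pairings), all impossible. Hence [Q(γ):Q] = 4 = [Q(√7, √47):Q], so Q(γ) = Q(√7, √47).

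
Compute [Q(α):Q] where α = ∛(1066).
[Q(α):Q] = 3

The minimal polynomial of α is x^3 - 1066, irreducible over Q since 1066 is not a perfect cube (so x^3 - 1066 has no rational root). Hence [Q(α):Q] = deg(m_α) = 3.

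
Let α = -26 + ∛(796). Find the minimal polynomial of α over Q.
m_α(x) = x^3 + 78x^2 + 2028x + 16780

Set β = α + 26 = ∛(796), so β^3 = 796. Then (α + 26)^3 - 796 = 0, i.e. α is a root of g(x) = (x + 26)^3 - 796 = x^3 + 78x^2 + 2028x + 16780. Since g(x) = h(x + 26) where h(x) = x^3 - 796, and h is irreducible over Q (because 796 is not a perfect cube, so h has no rational root, and a monic cubic with no rational root is irreducible), g is also irreducible (irreducibility is preserved under the substitution x → x + 26). Hence m_α(x) = x^3 + 78x^2 + 2028x + 16780.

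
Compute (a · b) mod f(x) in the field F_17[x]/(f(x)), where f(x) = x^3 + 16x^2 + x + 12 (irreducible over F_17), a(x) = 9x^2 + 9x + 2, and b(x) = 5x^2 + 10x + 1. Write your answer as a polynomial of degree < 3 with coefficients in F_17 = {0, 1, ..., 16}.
a · b ≡ 6x^2 + 6x + 1 (mod f(x))

Multiply in F_17[x]: a(x)·b(x) = (9x^2 + 9x + 2)·(5x^2 + 10x + 1) = 11x^4 + 16x^3 + 7x^2 + 12x + 2. This has degree ≥ 3, so divide by f(x) over F_17: 11x^4 + 16x^3 + 7x^2 + 12x + 2 = (11x + 10)·(x^3 + 16x^2 + x + 12) + (6x^2 + 6x + 1). Hence a·b ≡ 6x^2 + 6x + 1 (mod f). (F_17[x]/(f) is a field with 17^3 = 4913 elements since f is irreducible of degree 3.)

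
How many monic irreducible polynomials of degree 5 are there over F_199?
There are 62415920160 monic irreducible polynomials of degree 5 over F_199

Each element of F_{199^5} that lies in no proper subfield is a root of exactly one monic irreducible of degree 5 over F_199, and each such polynomial has 5 distinct roots in F_{199^5}. By Möbius inversion the count is N_199(5) = (1/5) Σ_{d|5} μ(5/d) · 199^d = (1/5)(μ(5)·199^1 + μ(1)·199^5) = 312079600800/5 = 62415920160.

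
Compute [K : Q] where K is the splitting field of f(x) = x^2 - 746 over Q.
[K : Q] = 2

f(x) = x^2 - 746 factors as (x - √746)(x + √746). The splitting field is K = Q(√746). Since 746 is squarefree and > 1, it is not a perfect square, so x^2 - 746 is irreducible over Q and [Q(√746) : Q] = 2. Hence [K : Q] = 2.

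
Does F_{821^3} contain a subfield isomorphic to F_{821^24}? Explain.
No: F_{821^24} is not a subfield of F_{821^3}

F_{p^m} embeds in F_{p^n} iff m | n. Here 24 ∤ 3 (since 3 = 0·24 + 3 with remainder 3 ≠ 0), so F_{821^24} is not a subfield of F_{821^3}. Equivalently: if it were, the tower law would give 24 = [F_{821^24}:F_821] dividing [F_{821^3}:F_821] = 3, contradiction.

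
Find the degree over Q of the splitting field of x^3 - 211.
[K : Q] = 6

The roots of x^3 - 211 are ∛211, ω∛211, ω^2∛211 where ω = e^(2πi/3) is a primitive cube root of unity, so K = Q(∛211, ω). Now [Q(∛211):Q] = 3 (since 211 is not a perfect cube, x^3 - 211 is irreducible) and [Q(ω):Q] = 2. Both 2 and 3 divide [K:Q], and [K:Q] ≤ 3·2 = 6, so [K:Q] = 6. (Equivalently: Q(∛211) ⊂ R but ω ∉ R, so [K : Q(∛211)] = 2.)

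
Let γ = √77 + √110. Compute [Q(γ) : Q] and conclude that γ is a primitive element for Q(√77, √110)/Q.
[Q(γ) : Q] = 4 (equivalently, Q(γ) = Q(√77, √110))

Obviously Q(γ) ⊆ Q(√77, √110), and [Q(√77, √110):Q] = 4 (since 77, 110 are distinct squarefree integers > 1 with 8470 not a perfect square). To show equality we compute the minimal polynomial of γ. From γ = √77 + √110: γ^2 = 77 + 2√(8470) + 110 = 187 + 2√(8470), so γ^2 - 187 = 2√(8470); squaring, (γ^2 - 187)^2 = 4·8470, i.e. γ^4 - 374γ^2 + 34969 - 33880 = 0, i.e. γ^4 - 374γ^2 + 1089 = 0. So γ is a root of x^4 - 374x^2 + 1089. This polynomial is irreducible over Q: it has no rational root (each ±√77 ± √110 is irrational), and any factorization into two quadratics over Q would force √(8470) ∈ Q (pairing opposite roots) or √77, √110 ∈ Q (other pairings), all impossible. Hence [Q(γ):Q] = 4 = [Q(√77, √110):Q], so Q(γ) = Q(√77, √110).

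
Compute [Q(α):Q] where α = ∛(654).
[Q(α):Q] = 3

The minimal polynomial of α is x^3 - 654, irreducible over Q since 654 is not a perfect cube (so x^3 - 654 has no rational root). Hence [Q(α):Q] = deg(m_α) = 3.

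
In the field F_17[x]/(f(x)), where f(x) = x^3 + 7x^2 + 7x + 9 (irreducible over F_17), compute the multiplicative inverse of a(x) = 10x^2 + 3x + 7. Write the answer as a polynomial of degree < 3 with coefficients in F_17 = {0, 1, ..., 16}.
a(x)^(-1) ≡ x^2 + 14x + 9 (mod f(x))

Since f is irreducible over F_17, F_17[x]/(f) is a field and a(x) ≠ 0 has an inverse. Apply the extended Euclidean algorithm to f(x) and a(x) in F_17[x]: f(x) = (12x + 9)·a(x) + (15x + 14);  a(x) = (12x + 6)·(15x + 14) + (8). The last nonzero remainder is the constant 8 = gcd(f, a) in F_17. Back-substituting through the division chain expresses 8 = s(x)·a(x) + t(x)·f(x) with s(x) ≡ 8x^2 + 10x + 4 (mod f), so (8x^2 + 10x + 4)·a(x) ≡ 8 (mod f). Multiplying by 8^(-1) ≡ 15 in F_17 gives a(x)^(-1) ≡ 15·(8x^2 + 10x + 4) ≡ x^2 + 14x + 9 (mod f). Check: (10x^2 + 3x + 7)·(x^2 + 14x + 9) = 10x^4 + 7x^3 + 3x^2 + 6x + 12 ≡ 1 (mod x^3 + 7x^2 + 7x + 9).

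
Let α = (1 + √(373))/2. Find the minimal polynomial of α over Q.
m_α(x) = x^2 - x - 93

From 2α - 1 = √(373), squaring gives (2α - 1)^2 = 373, i.e. 4α^2 - 4α + 1 = 373, so α^2 - α + (1 - 373)/4 = 0. Since 373 ≡ 1 (mod 4), (1 - 373)/4 = -93 ∈ Z. The polynomial x^2 - x - 93 has discriminant 1 - 4·(-93) = 373, which is not a perfect square in Q (d = 373 is squarefree and ≠ 1), so x^2 - x - 93 is irreducible over Q. It is the minimal polynomial of α.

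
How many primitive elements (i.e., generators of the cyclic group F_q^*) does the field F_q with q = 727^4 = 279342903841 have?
There are φ(279342903840) = 50412257280 primitive elements

F_q^* is cyclic of order q - 1 = 279342903840. A cyclic group of order m has exactly φ(m) generators. Here m = 279342903840 = 2^5 · 3 · 5 · 7 · 11^2 · 13 · 17 · 3109, so the number of primitive elements is φ(279342903840) = 50412257280.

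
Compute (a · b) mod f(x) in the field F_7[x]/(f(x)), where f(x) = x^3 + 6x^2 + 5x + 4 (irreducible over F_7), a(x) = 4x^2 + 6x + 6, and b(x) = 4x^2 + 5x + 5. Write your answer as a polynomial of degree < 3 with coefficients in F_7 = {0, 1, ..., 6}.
a · b ≡ 5x^2 + 4x (mod f(x))

Multiply in F_7[x]: a(x)·b(x) = (4x^2 + 6x + 6)·(4x^2 + 5x + 5) = 2x^4 + 2x^3 + 4x^2 + 4x + 2. This has degree ≥ 3, so divide by f(x) over F_7: 2x^4 + 2x^3 + 4x^2 + 4x + 2 = (2x + 4)·(x^3 + 6x^2 + 5x + 4) + (5x^2 + 4x). Hence a·b ≡ 5x^2 + 4x (mod f). (F_7[x]/(f) is a field with 7^3 = 343 elements since f is irreducible of degree 3.)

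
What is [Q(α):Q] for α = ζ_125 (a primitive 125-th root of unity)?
[Q(α):Q] = 100

The minimal polynomial of ζ_125 over Q is the 125-th cyclotomic polynomial Φ_125(x), which is irreducible over Q and has degree φ(125) = 100. Hence [Q(α):Q] = φ(125) = 100.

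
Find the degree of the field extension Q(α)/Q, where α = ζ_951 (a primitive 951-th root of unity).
[Q(α):Q] = 632

The minimal polynomial of ζ_951 over Q is the 951-th cyclotomic polynomial Φ_951(x), which is irreducible over Q and has degree φ(951) = 632. Hence [Q(α):Q] = φ(951) = 632.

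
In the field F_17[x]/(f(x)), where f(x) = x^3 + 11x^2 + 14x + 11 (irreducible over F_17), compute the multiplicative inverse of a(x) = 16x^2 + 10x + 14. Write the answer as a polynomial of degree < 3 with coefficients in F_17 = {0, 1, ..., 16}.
a(x)^(-1) ≡ 16x + 13 (mod f(x))

Since f is irreducible over F_17, F_17[x]/(f) is a field and a(x) ≠ 0 has an inverse. Apply the extended Euclidean algorithm to f(x) and a(x) in F_17[x]: f(x) = (16x + 13)·a(x) + (16). The last nonzero remainder is the constant 16 = gcd(f, a) in F_17. Back-substituting through the division chain expresses 16 = s(x)·a(x) + t(x)·f(x) with s(x) ≡ x + 4 (mod f), so (x + 4)·a(x) ≡ 16 (mod f). Multiplying by 16^(-1) ≡ 16 in F_17 gives a(x)^(-1) ≡ 16·(x + 4) ≡ 16x + 13 (mod f). Check: (16x^2 + 10x + 14)·(16x + 13) = x^3 + 11x^2 + 14x + 12 ≡ 1 (mod x^3 + 11x^2 + 14x + 11).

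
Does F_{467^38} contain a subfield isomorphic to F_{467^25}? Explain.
No: F_{467^25} is not a subfield of F_{467^38}

F_{p^m} embeds in F_{p^n} iff m | n. Here 25 ∤ 38 (since 38 = 1·25 + 13 with remainder 13 ≠ 0), so F_{467^25} is not a subfield of F_{467^38}. Equivalently: if it were, the tower law would give 25 = [F_{467^25}:F_467] dividing [F_{467^38}:F_467] = 38, contradiction.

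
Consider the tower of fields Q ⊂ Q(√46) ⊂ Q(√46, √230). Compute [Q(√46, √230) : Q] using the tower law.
[Q(√46, √230) : Q] = 4

[Q(√46):Q] = 2 (min poly x^2 - 46, irreducible since 46 is squarefree > 1). For the top step, suppose √230 ∈ Q(√46), say √230 = c + d√46 with c, d ∈ Q. Squaring: 230 = c^2 + 46d^2 + 2cd√46. Since √46 ∉ Q this forces 2cd = 0. If d = 0 then √230 = c ∈ Q, contradicting 230 squarefree > 1. If c = 0 then 230 = 46d^2, so 46·230 = (46d)^2 is a perfect square in Q — but 46·230 = 10580 is not a perfect square (since 46 and 230 are distinct squarefree integers). Contradiction. Hence √230 ∉ Q(√46), so x^2 - 230 stays irreducible over Q(√46) and [Q(√46, √230) : Q(√46)] = 2. By the tower law, [Q(√46, √230) : Q] = 2 · 2 = 4.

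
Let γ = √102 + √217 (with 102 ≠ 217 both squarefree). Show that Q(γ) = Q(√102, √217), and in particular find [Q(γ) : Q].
[Q(γ) : Q] = 4 (equivalently, Q(γ) = Q(√102, √217))

Obviously Q(γ) ⊆ Q(√102, √217), and [Q(√102, √217):Q] = 4 (since 102, 217 are distinct squarefree integers > 1 with 22134 not a perfect square). To show equality we compute the minimal polynomial of γ. From γ = √102 + √217: γ^2 = 102 + 2√(22134) + 217 = 319 + 2√(22134), so γ^2 - 319 = 2√(22134); squaring, (γ^2 - 319)^2 = 4·22134, i.e. γ^4 - 638γ^2 + 101761 - 88536 = 0, i.e. γ^4 - 638γ^2 + 13225 = 0. So γ is a root of x^4 - 638x^2 + 13225. This polynomial is irreducible over Q: it has no rational root (each ±√102 ± √217 is irrational), and any factorization into two quadratics over Q would force √(22134) ∈ Q (pairing opposite roots) or √102, √217 ∈ Q (other pairings), all impossible. Hence [Q(γ):Q] = 4 = [Q(√102, √217):Q], so Q(γ) = Q(√102, √217).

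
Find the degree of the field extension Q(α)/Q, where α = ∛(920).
[Q(α):Q] = 3

The minimal polynomial of α is x^3 - 920, irreducible over Q since 920 is not a perfect cube (so x^3 - 920 has no rational root). Hence [Q(α):Q] = deg(m_α) = 3.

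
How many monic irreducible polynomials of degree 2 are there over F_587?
There are 171991 monic irreducible polynomials of degree 2 over F_587

Each element of F_{587^2} that lies in no proper subfield is a root of exactly one monic irreducible of degree 2 over F_587, and each such polynomial has 2 distinct roots in F_{587^2}. By Möbius inversion the count is N_587(2) = (1/2) Σ_{d|2} μ(2/d) · 587^d = (1/2)(μ(2)·587^1 + μ(1)·587^2) = 343982/2 = 171991.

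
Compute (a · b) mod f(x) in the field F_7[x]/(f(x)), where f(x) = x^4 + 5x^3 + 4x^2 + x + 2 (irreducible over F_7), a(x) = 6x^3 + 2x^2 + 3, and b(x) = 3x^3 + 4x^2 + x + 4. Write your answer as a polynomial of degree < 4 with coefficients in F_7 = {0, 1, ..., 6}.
a · b ≡ 6x^3 + 4 (mod f(x))

Multiply in F_7[x]: a(x)·b(x) = (6x^3 + 2x^2 + 3)·(3x^3 + 4x^2 + x + 4) = 4x^6 + 2x^5 + 6x^2 + 3x + 5. This has degree ≥ 4, so divide by f(x) over F_7: 4x^6 + 2x^5 + 6x^2 + 3x + 5 = (4x^2 + 3x + 4)·(x^4 + 5x^3 + 4x^2 + x + 2) + (6x^3 + 4). Hence a·b ≡ 6x^3 + 4 (mod f). (F_7[x]/(f) is a field with 7^4 = 2401 elements since f is irreducible of degree 4.)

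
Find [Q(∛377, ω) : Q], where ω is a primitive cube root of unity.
[Q(∛377, ω) : Q] = 6

[Q(∛377):Q] = 3 (min poly x^3 - 377, irreducible since 377 is not a perfect cube). [Q(ω):Q] = 2 (min poly x^2 + x + 1). Since Q(∛377) ⊂ R and ω ∉ R, we have ω ∉ Q(∛377), so x^2 + x + 1 remains irreducible over Q(∛377) and [Q(∛377, ω) : Q(∛377)] = 2. By the tower law, [Q(∛377, ω) : Q] = 3 · 2 = 6. (In fact Q(∛377, ω) is the splitting field of x^3 - 377 over Q.)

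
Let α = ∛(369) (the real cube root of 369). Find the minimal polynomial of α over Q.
m_α(x) = x^3 - 369

α satisfies α^3 = 369, so x^3 - 369 annihilates α. By the rational root test, a rational root p/q (in lowest terms) of x^3 - 369 would satisfy p^3 = 369 q^3, forcing q = 1 and p^3 = 369; but 369 is not a perfect cube, contradiction. A monic cubic over Q with no rational root is irreducible (any nontrivial factorization would include a linear factor). Hence x^3 - 369 is the minimal polynomial of α, and in particular [Q(α):Q] = 3.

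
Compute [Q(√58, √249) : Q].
[Q(√58, √249) : Q] = 4

[Q(√58):Q] = 2 (min poly x^2 - 58, irreducible since 58 is squarefree > 1). For the top step, suppose √249 ∈ Q(√58), say √249 = c + d√58 with c, d ∈ Q. Squaring: 249 = c^2 + 58d^2 + 2cd√58. Since √58 ∉ Q this forces 2cd = 0. If d = 0 then √249 = c ∈ Q, contradicting 249 squarefree > 1. If c = 0 then 249 = 58d^2, so 58·249 = (58d)^2 is a perfect square in Q — but 58·249 = 14442 is not a perfect square (since 58 and 249 are distinct squarefree integers). Contradiction. Hence √249 ∉ Q(√58), so x^2 - 249 stays irreducible over Q(√58) and [Q(√58, √249) : Q(√58)] = 2. By the tower law, [Q(√58, √249) : Q] = 2 · 2 = 4.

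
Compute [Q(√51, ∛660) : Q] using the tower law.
[Q(√51, ∛660) : Q] = 6

Let L = Q(√51, ∛660). Since Q(√51) ⊂ L and [Q(√51):Q] = 2, the tower law gives 2 | [L:Q]. Likewise Q(∛660) ⊂ L with [Q(∛660):Q] = 3 (because 660 is not a perfect cube), so 3 | [L:Q]. As gcd(2,3) = 1, [L:Q] is divisible by 6. Conversely L is generated over Q by √51 and ∛660, so [L:Q] ≤ 2·3 = 6. Therefore [Q(√51, ∛660) : Q] = 6.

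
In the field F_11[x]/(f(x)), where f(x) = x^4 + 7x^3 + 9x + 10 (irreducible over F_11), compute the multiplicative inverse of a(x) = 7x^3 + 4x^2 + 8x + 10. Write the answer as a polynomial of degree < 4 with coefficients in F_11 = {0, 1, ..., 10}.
a(x)^(-1) ≡ 4x^3 + 2x^2 + 4x + 8 (mod f(x))

Since f is irreducible over F_11, F_11[x]/(f) is a field and a(x) ≠ 0 has an inverse. Apply the extended Euclidean algorithm to f(x) and a(x) in F_11[x]: f(x) = (8x + 9)·a(x) + (10x^2 + 8);  a(x) = (4x + 7)·(10x^2 + 8) + (9x + 9);  (10x^2 + 8) = (6x + 5)·(9x + 9) + (7). The last nonzero remainder is the constant 7 = gcd(f, a) in F_11. Back-substituting through the division chain expresses 7 = s(x)·a(x) + t(x)·f(x) with s(x) ≡ 6x^3 + 3x^2 + 6x + 1 (mod f), so (6x^3 + 3x^2 + 6x + 1)·a(x) ≡ 7 (mod f). Multiplying by 7^(-1) ≡ 8 in F_11 gives a(x)^(-1) ≡ 8·(6x^3 + 3x^2 + 6x + 1) ≡ 4x^3 + 2x^2 + 4x + 8 (mod f). Check: (7x^3 + 4x^2 + 8x + 10)·(4x^3 + 2x^2 + 4x + 8) = 6x^6 + 8x^5 + 2x^4 + 7x^3 + 7x^2 + 5x + 3 ≡ 1 (mod x^4 + 7x^3 + 9x + 10).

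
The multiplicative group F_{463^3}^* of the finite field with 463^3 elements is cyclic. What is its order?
|F_{463^3}^*| = 99252846

F_{463^3} has 463^3 = 99252847 elements; its multiplicative group consists of all nonzero elements, so |F_{463^3}^*| = 99252847 - 1 = 99252846. (It is cyclic since any finite subgroup of the multiplicative group of a field is cyclic.)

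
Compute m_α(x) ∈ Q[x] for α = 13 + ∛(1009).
m_α(x) = x^3 - 39x^2 + 507x - 3206

Set β = α - 13 = ∛(1009), so β^3 = 1009. Then (α - 13)^3 - 1009 = 0, i.e. α is a root of g(x) = (x - 13)^3 - 1009 = x^3 - 39x^2 + 507x - 3206. Since g(x) = h(x - 13) where h(x) = x^3 - 1009, and h is irreducible over Q (because 1009 is not a perfect cube, so h has no rational root, and a monic cubic with no rational root is irreducible), g is also irreducible (irreducibility is preserved under the substitution x → x - 13). Hence m_α(x) = x^3 - 39x^2 + 507x - 3206.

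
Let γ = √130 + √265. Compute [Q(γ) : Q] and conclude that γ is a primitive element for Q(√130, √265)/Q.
[Q(γ) : Q] = 4 (equivalently, Q(γ) = Q(√130, √265))

Obviously Q(γ) ⊆ Q(√130, √265), and [Q(√130, √265):Q] = 4 (since 130, 265 are distinct squarefree integers > 1 with 34450 not a perfect square). To show equality we compute the minimal polynomial of γ. From γ = √130 + √265: γ^2 = 130 + 2√(34450) + 265 = 395 + 2√(34450), so γ^2 - 395 = 2√(34450); squaring, (γ^2 - 395)^2 = 4·34450, i.e. γ^4 - 790γ^2 + 156025 - 137800 = 0, i.e. γ^4 - 790γ^2 + 18225 = 0. So γ is a root of x^4 - 790x^2 + 18225. This polynomial is irreducible over Q: it has no rational root (each ±√130 ± √265 is irrational), and any factorization into two quadratics over Q would force √(34450) ∈ Q (pairing opposite roots) or √130, √265 ∈ Q (other pairings), all impossible. Hence [Q(γ):Q] = 4 = [Q(√130, √265):Q], so Q(γ) = Q(√130, √265).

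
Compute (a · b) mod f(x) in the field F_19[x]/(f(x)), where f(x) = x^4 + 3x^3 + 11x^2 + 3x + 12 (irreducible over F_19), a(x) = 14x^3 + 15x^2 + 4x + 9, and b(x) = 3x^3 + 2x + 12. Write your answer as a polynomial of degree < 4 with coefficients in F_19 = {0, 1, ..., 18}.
a · b ≡ 7x^3 + 15x^2 + 17x + 14 (mod f(x))

Multiply in F_19[x]: a(x)·b(x) = (14x^3 + 15x^2 + 4x + 9)·(3x^3 + 2x + 12) = 4x^6 + 7x^5 + 2x^4 + 16x^3 + 17x^2 + 9x + 13. This has degree ≥ 4, so divide by f(x) over F_19: 4x^6 + 7x^5 + 2x^4 + 16x^3 + 17x^2 + 9x + 13 = (4x^2 + 14x + 11)·(x^4 + 3x^3 + 11x^2 + 3x + 12) + (7x^3 + 15x^2 + 17x + 14). Hence a·b ≡ 7x^3 + 15x^2 + 17x + 14 (mod f). (F_19[x]/(f) is a field with 19^4 = 130321 elements since f is irreducible of degree 4.)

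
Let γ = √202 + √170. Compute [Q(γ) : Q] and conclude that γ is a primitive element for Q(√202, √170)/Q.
[Q(γ) : Q] = 4 (equivalently, Q(γ) = Q(√202, √170))

Obviously Q(γ) ⊆ Q(√202, √170), and [Q(√202, √170):Q] = 4 (since 202, 170 are distinct squarefree integers > 1 with 34340 not a perfect square). To show equality we compute the minimal polynomial of γ. From γ = √202 + √170: γ^2 = 202 + 2√(34340) + 170 = 372 + 2√(34340), so γ^2 - 372 = 2√(34340); squaring, (γ^2 - 372)^2 = 4·34340, i.e. γ^4 - 744γ^2 + 138384 - 137360 = 0, i.e. γ^4 - 744γ^2 + 1024 = 0. So γ is a root of x^4 - 744x^2 + 1024. This polynomial is irreducible over Q: it has no rational root (each ±√202 ± √170 is irrational), and any factorization into two quadratics over Q would force √(34340) ∈ Q (pairing opposite roots) or √202, √170 ∈ Q (other pairings), all impossible. Hence [Q(γ):Q] = 4 = [Q(√202, √170):Q], so Q(γ) = Q(√202, √170).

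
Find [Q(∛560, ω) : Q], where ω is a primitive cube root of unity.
[Q(∛560, ω) : Q] = 6

[Q(∛560):Q] = 3 (min poly x^3 - 560, irreducible since 560 is not a perfect cube). [Q(ω):Q] = 2 (min poly x^2 + x + 1). Since Q(∛560) ⊂ R and ω ∉ R, we have ω ∉ Q(∛560), so x^2 + x + 1 remains irreducible over Q(∛560) and [Q(∛560, ω) : Q(∛560)] = 2. By the tower law, [Q(∛560, ω) : Q] = 3 · 2 = 6. (In fact Q(∛560, ω) is the splitting field of x^3 - 560 over Q.)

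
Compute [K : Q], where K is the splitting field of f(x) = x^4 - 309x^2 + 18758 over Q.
[K : Q] = 4

Solving the quadratic in x^2: x^2 = (309 ± √(309^2 - 4·18758))/2 = (309 ± √20449)/2 = (309 ± 143)/2, giving x^2 = 83 or x^2 = 226. So f(x) = (x^2 - 83)(x^2 - 226) and the roots of f are ±√83, ±√226. Hence the splitting field is K = Q(√83, √226). Since 83 and 226 are distinct squarefree integers > 1, their product 18758 is not a perfect square, so √226 ∉ Q(√83). By the tower law [K:Q] = [Q(√83,√226):Q(√83)] · [Q(√83):Q] = 2 · 2 = 4.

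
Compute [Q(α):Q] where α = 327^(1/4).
[Q(α):Q] = 4

α is a root of x^4 - 327. By Eisenstein's criterion at the prime p = 3 (which divides the constant term 327 but p^2 = 9 does not, since 327 is squarefree), x^4 - 327 is irreducible over Q. Hence [Q(α):Q] = 4.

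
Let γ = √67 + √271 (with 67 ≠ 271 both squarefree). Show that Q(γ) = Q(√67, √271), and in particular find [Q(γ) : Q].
[Q(γ) : Q] = 4 (equivalently, Q(γ) = Q(√67, √271))

Obviously Q(γ) ⊆ Q(√67, √271), and [Q(√67, √271):Q] = 4 (since 67, 271 are distinct squarefree integers > 1 with 18157 not a perfect square). To show equality we compute the minimal polynomial of γ. From γ = √67 + √271: γ^2 = 67 + 2√(18157) + 271 = 338 + 2√(18157), so γ^2 - 338 = 2√(18157); squaring, (γ^2 - 338)^2 = 4·18157, i.e. γ^4 - 676γ^2 + 114244 - 72628 = 0, i.e. γ^4 - 676γ^2 + 41616 = 0. So γ is a root of x^4 - 676x^2 + 41616. This polynomial is irreducible over Q: it has no rational root (each ±√67 ± √271 is irrational), and any factorization into two quadratics over Q would force √(18157) ∈ Q (pairing opposite roots) or √67, √271 ∈ Q (other pairings), all impossible. Hence [Q(γ):Q] = 4 = [Q(√67, √271):Q], so Q(γ) = Q(√67, √271).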